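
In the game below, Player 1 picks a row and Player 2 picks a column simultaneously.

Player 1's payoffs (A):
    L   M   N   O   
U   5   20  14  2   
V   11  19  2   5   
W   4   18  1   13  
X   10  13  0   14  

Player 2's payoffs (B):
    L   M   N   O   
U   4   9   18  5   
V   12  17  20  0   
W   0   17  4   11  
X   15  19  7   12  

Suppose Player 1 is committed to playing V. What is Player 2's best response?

N

With Player 1 fixed at V, Player 2's payoffs are: L → 12, M → 17, N → 20, O → 0.
The maximum is 20, achieved by N.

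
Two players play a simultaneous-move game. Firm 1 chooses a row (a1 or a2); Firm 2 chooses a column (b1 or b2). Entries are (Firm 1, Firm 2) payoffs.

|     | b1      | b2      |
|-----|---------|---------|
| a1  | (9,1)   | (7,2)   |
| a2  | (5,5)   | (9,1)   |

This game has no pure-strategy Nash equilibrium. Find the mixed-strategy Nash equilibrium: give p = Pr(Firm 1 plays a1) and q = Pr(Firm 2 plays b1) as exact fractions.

p = 4/5, q = 1/3

Each player's mixing probability is pinned down by making the *other* player indifferent.
Firm 2 indifferent between b1 and b2: p·1 + (1−p)·5 = p·2 + (1−p)·1 ⟹ 5 + (-4)p = 1 + 1p ⟹ p = 4/5.
Firm 1 indifferent between a1 and a2: q·9 + (1−q)·7 = q·5 + (1−q)·9 ⟹ 7 + 2q = 9 + (-4)q ⟹ q = 1/3.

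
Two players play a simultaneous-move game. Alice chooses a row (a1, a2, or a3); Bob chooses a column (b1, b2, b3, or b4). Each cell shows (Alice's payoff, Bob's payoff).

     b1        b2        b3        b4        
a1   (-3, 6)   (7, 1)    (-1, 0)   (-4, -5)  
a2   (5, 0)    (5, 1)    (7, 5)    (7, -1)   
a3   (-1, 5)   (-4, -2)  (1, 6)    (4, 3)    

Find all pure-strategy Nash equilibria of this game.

Check mutual best responses: a cell is a NE iff neither player can gain by unilaterally deviating.
Alice's best responses — vs b1: a2 (payoff 5); vs b2: a1 (payoff 7); vs b3: a2 (payoff 7); vs b4: a2 (payoff 7).
Bob's best responses — vs a1: b1 (payoff 6); vs a2: b3 (payoff 5); vs a3: b3 (payoff 6).
The only mutual best response is (a2, b3); neither player gains by switching there.

(a2, b3)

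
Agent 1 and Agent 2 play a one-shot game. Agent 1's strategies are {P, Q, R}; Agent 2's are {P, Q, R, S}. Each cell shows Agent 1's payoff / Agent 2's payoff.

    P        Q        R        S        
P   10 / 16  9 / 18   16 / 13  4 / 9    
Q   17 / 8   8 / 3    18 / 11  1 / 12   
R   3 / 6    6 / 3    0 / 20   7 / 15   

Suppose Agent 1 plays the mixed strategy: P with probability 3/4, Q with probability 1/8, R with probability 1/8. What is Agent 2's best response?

Agent 2's best reply maximizes expected payoff against the mix.
P: (3/4)·16 + (1/8)·8 + (1/8)·6 = 55/4
Q: (3/4)·18 + (1/8)·3 + (1/8)·3 = 57/4
R: (3/4)·13 + (1/8)·11 + (1/8)·20 = 109/8
S: (3/4)·9 + (1/8)·12 + (1/8)·15 = 81/8
Highest expected payoff is 57/4, from Q.

Q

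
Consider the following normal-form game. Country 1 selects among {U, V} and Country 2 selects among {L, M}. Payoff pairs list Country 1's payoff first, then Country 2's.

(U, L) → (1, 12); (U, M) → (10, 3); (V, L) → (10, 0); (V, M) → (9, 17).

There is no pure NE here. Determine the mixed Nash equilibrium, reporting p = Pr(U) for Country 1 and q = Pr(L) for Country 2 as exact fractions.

Each player's mixing probability is pinned down by making the *other* player indifferent.
Country 2 indifferent between L and M: p·12 + (1−p)·0 = p·3 + (1−p)·17 ⟹ 0 + 12p = 17 + (-14)p ⟹ p = 17/26.
Country 1 indifferent between U and V: q·1 + (1−q)·10 = q·10 + (1−q)·9 ⟹ 10 + (-9)q = 9 + 1q ⟹ q = 1/10.

p = 17/26, q = 1/10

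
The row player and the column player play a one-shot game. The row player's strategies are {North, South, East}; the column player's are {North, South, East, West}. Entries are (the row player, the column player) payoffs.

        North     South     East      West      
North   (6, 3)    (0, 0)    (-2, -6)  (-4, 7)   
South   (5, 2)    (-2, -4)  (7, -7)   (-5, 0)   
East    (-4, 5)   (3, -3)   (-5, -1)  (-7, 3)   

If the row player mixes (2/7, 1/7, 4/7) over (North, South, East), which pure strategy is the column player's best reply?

North

Compute the column player's expected payoff from each pure strategy against the given mix.
North: (2/7)·3 + (1/7)·2 + (4/7)·5 = 4
South: (2/7)·0 + (1/7)·(-4) + (4/7)·(-3) = -16/7
East: (2/7)·(-6) + (1/7)·(-7) + (4/7)·(-1) = -23/7
West: (2/7)·7 + (1/7)·0 + (4/7)·3 = 26/7
Highest expected payoff is 4, from North.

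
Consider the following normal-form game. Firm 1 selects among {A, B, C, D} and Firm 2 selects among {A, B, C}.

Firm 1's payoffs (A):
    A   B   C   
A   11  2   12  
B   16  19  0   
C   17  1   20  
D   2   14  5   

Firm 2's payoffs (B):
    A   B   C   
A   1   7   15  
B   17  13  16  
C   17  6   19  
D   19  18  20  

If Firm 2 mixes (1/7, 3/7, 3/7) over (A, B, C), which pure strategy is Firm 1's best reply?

Compute Firm 1's expected payoff from each pure strategy against the given mix.
A: (1/7)·11 + (3/7)·2 + (3/7)·12 = 53/7
B: (1/7)·16 + (3/7)·19 + (3/7)·0 = 73/7
C: (1/7)·17 + (3/7)·1 + (3/7)·20 = 80/7
D: (1/7)·2 + (3/7)·14 + (3/7)·5 = 59/7
Highest expected payoff is 80/7, from C.

C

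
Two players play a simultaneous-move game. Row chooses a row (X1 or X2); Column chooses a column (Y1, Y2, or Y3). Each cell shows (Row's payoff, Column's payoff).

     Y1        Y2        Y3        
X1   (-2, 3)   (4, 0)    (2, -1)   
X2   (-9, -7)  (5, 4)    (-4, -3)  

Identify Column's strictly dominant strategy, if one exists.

Check whether one of Column's strategies beats all alternatives regardless of what the opponent does.
Y1 is not dominant: against X2, Y2 gives 4 > -7.
Y2 is not dominant: against X1, Y1 gives 3 > 0.
Y3 is not dominant: against X1, Y1 gives 3 > -1.
No single strategy is best against every opponent action.

None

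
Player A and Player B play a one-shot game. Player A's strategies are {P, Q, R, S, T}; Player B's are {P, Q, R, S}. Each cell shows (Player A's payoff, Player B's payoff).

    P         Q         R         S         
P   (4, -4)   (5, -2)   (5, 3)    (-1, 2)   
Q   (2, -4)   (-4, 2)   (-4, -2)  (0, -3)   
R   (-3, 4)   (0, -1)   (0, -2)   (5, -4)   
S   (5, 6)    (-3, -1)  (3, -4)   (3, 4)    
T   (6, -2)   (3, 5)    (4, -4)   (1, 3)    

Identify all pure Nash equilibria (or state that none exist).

(P, R)

Check mutual best responses: a cell is a NE iff neither player can gain by unilaterally deviating.
Player A's best responses — vs P: T (payoff 6); vs Q: P (payoff 5); vs R: P (payoff 5); vs S: R (payoff 5).
Player B's best responses — vs P: R (payoff 3); vs Q: Q (payoff 2); vs R: P (payoff 4); vs S: P (payoff 6); vs T: Q (payoff 5).
The only mutual best response is (P, R); neither player gains by switching there.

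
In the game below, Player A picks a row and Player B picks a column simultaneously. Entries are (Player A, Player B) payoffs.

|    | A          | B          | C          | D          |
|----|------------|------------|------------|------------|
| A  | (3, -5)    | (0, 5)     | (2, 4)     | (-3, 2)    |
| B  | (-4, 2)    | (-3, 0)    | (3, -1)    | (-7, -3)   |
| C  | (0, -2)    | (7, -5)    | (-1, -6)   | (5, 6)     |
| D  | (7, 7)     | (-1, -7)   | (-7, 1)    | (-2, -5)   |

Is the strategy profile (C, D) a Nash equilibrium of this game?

Yes

Holding Player B at D: Player A gets 5 from C, versus -3 from A, -7 from B, -2 from D. No profitable deviation for Player A.
Holding Player A at C: Player B gets 6 from D, versus -2 from A, -5 from B, -6 from C. No profitable deviation for Player B either.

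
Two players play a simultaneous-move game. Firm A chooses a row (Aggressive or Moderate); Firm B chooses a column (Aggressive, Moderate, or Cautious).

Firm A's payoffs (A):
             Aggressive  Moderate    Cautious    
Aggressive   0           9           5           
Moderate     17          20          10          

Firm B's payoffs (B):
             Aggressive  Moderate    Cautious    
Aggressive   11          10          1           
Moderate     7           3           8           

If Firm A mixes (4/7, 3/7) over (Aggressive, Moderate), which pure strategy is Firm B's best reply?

Aggressive

Compute Firm B's expected payoff from each pure strategy against the given mix.
Aggressive: (4/7)·11 + (3/7)·7 = 65/7
Moderate: (4/7)·10 + (3/7)·3 = 7
Cautious: (4/7)·1 + (3/7)·8 = 4
Highest expected payoff is 65/7, from Aggressive.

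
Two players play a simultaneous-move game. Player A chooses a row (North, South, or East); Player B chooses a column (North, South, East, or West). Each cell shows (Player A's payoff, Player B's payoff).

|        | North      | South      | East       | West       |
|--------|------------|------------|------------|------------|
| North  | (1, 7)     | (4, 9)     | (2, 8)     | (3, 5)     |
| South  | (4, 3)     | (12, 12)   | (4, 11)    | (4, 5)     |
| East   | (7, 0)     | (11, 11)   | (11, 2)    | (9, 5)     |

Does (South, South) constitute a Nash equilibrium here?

Holding Player B at South: Player A gets 12 from South, versus 4 from North, 11 from East. No profitable deviation for Player A.
Holding Player A at South: Player B gets 12 from South, versus 3 from North, 11 from East, 5 from West. No profitable deviation for Player B either.

Yes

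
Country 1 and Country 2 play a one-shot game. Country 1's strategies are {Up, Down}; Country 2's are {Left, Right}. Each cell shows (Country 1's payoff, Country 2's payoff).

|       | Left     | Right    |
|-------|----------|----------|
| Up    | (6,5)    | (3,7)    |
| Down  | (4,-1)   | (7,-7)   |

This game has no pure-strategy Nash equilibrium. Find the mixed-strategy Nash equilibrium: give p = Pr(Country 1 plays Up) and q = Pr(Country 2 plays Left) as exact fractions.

p = 3/4, q = 2/3

In a mixed NE each player is indifferent between their pure strategies, so the opponent's mix sets the indifference.
Country 2 indifferent between Left and Right: p·5 + (1−p)·(-1) = p·7 + (1−p)·(-7) ⟹ (-1) + 6p = (-7) + 14p ⟹ p = 3/4.
Country 1 indifferent between Up and Down: q·6 + (1−q)·3 = q·4 + (1−q)·7 ⟹ 3 + 3q = 7 + (-3)q ⟹ q = 2/3.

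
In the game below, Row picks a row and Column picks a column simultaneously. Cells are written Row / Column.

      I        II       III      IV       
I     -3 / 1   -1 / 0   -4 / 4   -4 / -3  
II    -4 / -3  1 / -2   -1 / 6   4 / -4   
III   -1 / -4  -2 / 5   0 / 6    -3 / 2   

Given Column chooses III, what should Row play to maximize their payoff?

With Column fixed at III, Row's payoffs are: I → -4, II → -1, III → 0.
The maximum is 0, achieved by III.

III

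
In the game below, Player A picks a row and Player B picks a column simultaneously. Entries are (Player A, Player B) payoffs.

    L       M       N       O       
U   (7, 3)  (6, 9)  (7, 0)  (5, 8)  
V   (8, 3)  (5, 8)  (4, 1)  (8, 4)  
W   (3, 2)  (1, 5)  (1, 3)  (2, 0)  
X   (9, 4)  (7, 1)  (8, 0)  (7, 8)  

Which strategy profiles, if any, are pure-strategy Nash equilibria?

None

Check mutual best responses: a cell is a NE iff neither player can gain by unilaterally deviating.
Player A's best responses — vs L: X (payoff 9); vs M: X (payoff 7); vs N: X (payoff 8); vs O: V (payoff 8).
Player B's best responses — vs U: M (payoff 9); vs V: M (payoff 8); vs W: M (payoff 5); vs X: O (payoff 8).
No cell has both players best-responding. For instance, Player A's best reply to O is V, but against V Player B prefers M over O.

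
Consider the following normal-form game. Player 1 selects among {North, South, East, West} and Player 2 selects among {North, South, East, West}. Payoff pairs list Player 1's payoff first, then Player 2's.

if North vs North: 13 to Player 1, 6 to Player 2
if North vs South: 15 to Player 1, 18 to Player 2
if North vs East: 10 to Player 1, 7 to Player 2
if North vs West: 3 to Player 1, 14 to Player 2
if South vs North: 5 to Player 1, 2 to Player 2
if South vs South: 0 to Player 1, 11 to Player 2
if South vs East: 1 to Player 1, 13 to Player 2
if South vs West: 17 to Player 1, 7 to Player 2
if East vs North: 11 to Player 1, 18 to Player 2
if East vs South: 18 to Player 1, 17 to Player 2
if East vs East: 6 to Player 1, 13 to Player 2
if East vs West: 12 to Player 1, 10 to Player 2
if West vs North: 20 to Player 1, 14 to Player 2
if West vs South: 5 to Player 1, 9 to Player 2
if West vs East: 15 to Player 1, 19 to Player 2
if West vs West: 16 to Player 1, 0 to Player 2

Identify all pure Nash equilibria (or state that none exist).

(West, East)

A profile is a Nash equilibrium when each player is best-responding to the other.
Player 1's best responses — vs North: West (payoff 20); vs South: East (payoff 18); vs East: West (payoff 15); vs West: South (payoff 17).
Player 2's best responses — vs North: South (payoff 18); vs South: East (payoff 13); vs East: North (payoff 18); vs West: East (payoff 19).
The only mutual best response is (West, East); neither player gains by switching there.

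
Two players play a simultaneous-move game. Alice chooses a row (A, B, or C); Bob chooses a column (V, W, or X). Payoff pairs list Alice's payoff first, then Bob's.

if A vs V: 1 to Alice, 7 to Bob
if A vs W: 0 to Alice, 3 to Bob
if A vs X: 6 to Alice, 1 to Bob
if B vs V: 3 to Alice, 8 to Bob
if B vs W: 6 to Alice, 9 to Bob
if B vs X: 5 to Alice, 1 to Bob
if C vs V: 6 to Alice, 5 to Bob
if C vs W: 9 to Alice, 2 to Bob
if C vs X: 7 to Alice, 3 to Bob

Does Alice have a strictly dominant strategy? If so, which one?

A strategy is strictly dominant if it gives Alice a strictly higher payoff than every other strategy, against every choice by the opponent.
C strictly dominates: vs V: 6 > each of {1, 3}; vs W: 9 > each of {0, 6}; vs X: 7 > each of {6, 5}.

C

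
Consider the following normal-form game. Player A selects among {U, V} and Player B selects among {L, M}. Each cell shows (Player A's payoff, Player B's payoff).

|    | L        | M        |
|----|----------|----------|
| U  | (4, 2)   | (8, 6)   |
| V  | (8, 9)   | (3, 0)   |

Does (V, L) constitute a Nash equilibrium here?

Yes

Holding Player B at L: Player A gets 8 from V, versus 4 from U. No profitable deviation for Player A.
Holding Player A at V: Player B gets 9 from L, versus 0 from M. No profitable deviation for Player B either.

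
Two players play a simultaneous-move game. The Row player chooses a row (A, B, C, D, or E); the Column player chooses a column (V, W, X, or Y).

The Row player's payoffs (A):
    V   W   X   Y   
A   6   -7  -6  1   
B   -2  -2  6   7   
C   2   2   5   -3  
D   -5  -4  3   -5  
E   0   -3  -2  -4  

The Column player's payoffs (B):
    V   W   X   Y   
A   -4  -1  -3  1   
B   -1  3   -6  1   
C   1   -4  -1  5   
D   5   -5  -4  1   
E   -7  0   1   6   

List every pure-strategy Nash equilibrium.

No pure-strategy Nash equilibrium

Check mutual best responses: a cell is a NE iff neither player can gain by unilaterally deviating.
The Row player's best responses — vs V: A (payoff 6); vs W: C (payoff 2); vs X: B (payoff 6); vs Y: B (payoff 7).
The Column player's best responses — vs A: Y (payoff 1); vs B: W (payoff 3); vs C: Y (payoff 5); vs D: V (payoff 5); vs E: Y (payoff 6).
No cell has both players best-responding. For instance, the Row player's best reply to X is B, but against B the Column player prefers W over X.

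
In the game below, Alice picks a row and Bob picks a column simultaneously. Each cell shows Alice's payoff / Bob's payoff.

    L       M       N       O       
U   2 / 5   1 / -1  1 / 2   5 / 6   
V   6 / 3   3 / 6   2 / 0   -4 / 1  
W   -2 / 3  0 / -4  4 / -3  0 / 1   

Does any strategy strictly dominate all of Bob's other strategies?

A strategy is strictly dominant if it gives Bob a strictly higher payoff than every other strategy, against every choice by the opponent.
L is not dominant: against U, O gives 6 > 5.
M is not dominant: against U, L gives 5 > -1.
N is not dominant: against U, L gives 5 > 2.
O is not dominant: against V, L gives 3 > 1.
No single strategy is best against every opponent action.

None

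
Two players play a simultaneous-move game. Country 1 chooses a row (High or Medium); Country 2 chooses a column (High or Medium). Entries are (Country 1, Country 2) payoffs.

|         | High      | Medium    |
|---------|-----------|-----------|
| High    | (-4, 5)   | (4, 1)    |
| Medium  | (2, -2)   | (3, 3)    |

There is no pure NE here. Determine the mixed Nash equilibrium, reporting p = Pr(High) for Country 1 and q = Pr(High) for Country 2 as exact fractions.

In a mixed NE each player is indifferent between their pure strategies, so the opponent's mix sets the indifference.
Country 2 indifferent between High and Medium: p·5 + (1−p)·(-2) = p·1 + (1−p)·3 ⟹ (-2) + 7p = 3 + (-2)p ⟹ p = 5/9.
Country 1 indifferent between High and Medium: q·(-4) + (1−q)·4 = q·2 + (1−q)·3 ⟹ 4 + (-8)q = 3 + (-1)q ⟹ q = 1/7.

p = 5/9, q = 1/7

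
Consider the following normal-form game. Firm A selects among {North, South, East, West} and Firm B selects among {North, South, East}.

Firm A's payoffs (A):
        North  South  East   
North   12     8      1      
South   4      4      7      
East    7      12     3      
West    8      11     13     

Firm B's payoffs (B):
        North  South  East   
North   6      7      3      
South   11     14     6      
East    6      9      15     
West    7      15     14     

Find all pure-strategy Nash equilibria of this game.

Check mutual best responses: a cell is a NE iff neither player can gain by unilaterally deviating.
Firm A's best responses — vs North: North (payoff 12); vs South: East (payoff 12); vs East: West (payoff 13).
Firm B's best responses — vs North: South (payoff 7); vs South: South (payoff 14); vs East: East (payoff 15); vs West: South (payoff 15).
No cell has both players best-responding. For instance, Firm A's best reply to East is West, but against West Firm B prefers South over East.

None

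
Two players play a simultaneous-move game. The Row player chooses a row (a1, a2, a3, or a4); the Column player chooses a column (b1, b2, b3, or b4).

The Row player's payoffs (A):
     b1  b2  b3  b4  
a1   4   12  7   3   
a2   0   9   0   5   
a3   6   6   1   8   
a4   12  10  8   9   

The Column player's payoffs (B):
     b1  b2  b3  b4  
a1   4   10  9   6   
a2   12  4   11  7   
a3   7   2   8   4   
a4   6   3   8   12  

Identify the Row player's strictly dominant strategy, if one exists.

Check whether one of the Row player's strategies beats all alternatives regardless of what the opponent does.
a1 is not dominant: against b1, a3 gives 6 > 4.
a2 is not dominant: against b1, a1 gives 4 > 0.
a3 is not dominant: against b1, a4 gives 12 > 6.
a4 is not dominant: against b2, a1 gives 12 > 10.
No single strategy is best against every opponent action.

No strictly dominant strategy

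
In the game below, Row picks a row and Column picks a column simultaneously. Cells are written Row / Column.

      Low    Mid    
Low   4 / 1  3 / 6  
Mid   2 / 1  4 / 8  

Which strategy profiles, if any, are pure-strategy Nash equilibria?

(Mid, Mid)

A profile is a Nash equilibrium when each player is best-responding to the other.
Row's best responses — vs Low: Low (payoff 4); vs Mid: Mid (payoff 4).
Column's best responses — vs Low: Mid (payoff 6); vs Mid: Mid (payoff 8).
The only mutual best response is (Mid, Mid); neither player gains by switching there.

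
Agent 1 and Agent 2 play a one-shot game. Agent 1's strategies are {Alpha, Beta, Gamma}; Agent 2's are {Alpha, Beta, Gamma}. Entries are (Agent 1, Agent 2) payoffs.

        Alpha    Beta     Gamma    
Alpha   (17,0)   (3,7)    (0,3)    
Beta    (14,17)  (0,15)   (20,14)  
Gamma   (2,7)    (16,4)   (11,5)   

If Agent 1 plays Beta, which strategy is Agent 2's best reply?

With Agent 1 fixed at Beta, Agent 2's payoffs are: Alpha → 17, Beta → 15, Gamma → 14.
The maximum is 17, achieved by Alpha.

Alpha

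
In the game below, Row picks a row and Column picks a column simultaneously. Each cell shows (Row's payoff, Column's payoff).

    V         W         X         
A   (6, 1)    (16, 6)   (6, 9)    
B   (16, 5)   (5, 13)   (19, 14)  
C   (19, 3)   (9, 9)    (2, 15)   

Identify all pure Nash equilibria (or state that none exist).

(B, X)

Find each player's best response to every opponent strategy; NE are the intersections.
Row's best responses — vs V: C (payoff 19); vs W: A (payoff 16); vs X: B (payoff 19).
Column's best responses — vs A: X (payoff 9); vs B: X (payoff 14); vs C: X (payoff 15).
The only mutual best response is (B, X); neither player gains by switching there.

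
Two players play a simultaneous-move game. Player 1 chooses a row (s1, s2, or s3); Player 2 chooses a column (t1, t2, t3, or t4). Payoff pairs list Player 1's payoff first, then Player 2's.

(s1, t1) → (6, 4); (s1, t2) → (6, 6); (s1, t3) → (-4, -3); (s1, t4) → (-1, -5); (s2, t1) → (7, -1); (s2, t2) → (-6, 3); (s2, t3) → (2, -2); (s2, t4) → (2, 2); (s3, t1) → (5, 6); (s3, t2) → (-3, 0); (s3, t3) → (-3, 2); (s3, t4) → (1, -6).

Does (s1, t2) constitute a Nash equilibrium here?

Yes

Holding Player 2 at t2: Player 1 gets 6 from s1, versus -6 from s2, -3 from s3. No profitable deviation for Player 1.
Holding Player 1 at s1: Player 2 gets 6 from t2, versus 4 from t1, -3 from t3, -5 from t4. No profitable deviation for Player 2 either.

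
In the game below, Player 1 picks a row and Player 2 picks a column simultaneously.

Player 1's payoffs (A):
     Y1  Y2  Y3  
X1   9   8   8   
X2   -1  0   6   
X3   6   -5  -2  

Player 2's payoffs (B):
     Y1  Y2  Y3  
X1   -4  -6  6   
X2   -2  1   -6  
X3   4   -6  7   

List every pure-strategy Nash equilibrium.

(X1, Y3)

Find each player's best response to every opponent strategy; NE are the intersections.
Player 1's best responses — vs Y1: X1 (payoff 9); vs Y2: X1 (payoff 8); vs Y3: X1 (payoff 8).
Player 2's best responses — vs X1: Y3 (payoff 6); vs X2: Y2 (payoff 1); vs X3: Y3 (payoff 7).
The only mutual best response is (X1, Y3); neither player gains by switching there.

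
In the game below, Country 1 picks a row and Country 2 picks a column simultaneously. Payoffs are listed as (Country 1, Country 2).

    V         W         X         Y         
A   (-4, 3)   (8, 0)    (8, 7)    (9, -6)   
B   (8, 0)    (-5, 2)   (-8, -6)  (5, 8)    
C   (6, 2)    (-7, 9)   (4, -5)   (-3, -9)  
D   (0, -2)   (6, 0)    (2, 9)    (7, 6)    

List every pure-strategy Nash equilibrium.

(A, X)

Find each player's best response to every opponent strategy; NE are the intersections.
Country 1's best responses — vs V: B (payoff 8); vs W: A (payoff 8); vs X: A (payoff 8); vs Y: A (payoff 9).
Country 2's best responses — vs A: X (payoff 7); vs B: Y (payoff 8); vs C: W (payoff 9); vs D: X (payoff 9).
The only mutual best response is (A, X); neither player gains by switching there.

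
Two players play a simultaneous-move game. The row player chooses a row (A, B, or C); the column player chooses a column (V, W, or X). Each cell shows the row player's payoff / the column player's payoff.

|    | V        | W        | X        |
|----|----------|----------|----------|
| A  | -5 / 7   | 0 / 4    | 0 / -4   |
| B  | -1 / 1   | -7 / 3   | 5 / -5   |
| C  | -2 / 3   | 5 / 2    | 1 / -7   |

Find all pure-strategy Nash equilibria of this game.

Check mutual best responses: a cell is a NE iff neither player can gain by unilaterally deviating.
The row player's best responses — vs V: B (payoff -1); vs W: C (payoff 5); vs X: B (payoff 5).
The column player's best responses — vs A: V (payoff 7); vs B: W (payoff 3); vs C: V (payoff 3).
No cell has both players best-responding. For instance, the row player's best reply to X is B, but against B the column player prefers W over X.

There is no pure-strategy Nash equilibrium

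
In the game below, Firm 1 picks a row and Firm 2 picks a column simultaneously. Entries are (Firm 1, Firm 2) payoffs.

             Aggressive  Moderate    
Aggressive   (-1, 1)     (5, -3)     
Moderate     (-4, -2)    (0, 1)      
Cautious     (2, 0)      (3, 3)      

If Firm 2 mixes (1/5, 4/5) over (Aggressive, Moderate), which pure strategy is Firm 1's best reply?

Compute Firm 1's expected payoff from each pure strategy against the given mix.
Aggressive: (1/5)·(-1) + (4/5)·5 = 19/5
Moderate: (1/5)·(-4) + (4/5)·0 = -4/5
Cautious: (1/5)·2 + (4/5)·3 = 14/5
Highest expected payoff is 19/5, from Aggressive.

Aggressive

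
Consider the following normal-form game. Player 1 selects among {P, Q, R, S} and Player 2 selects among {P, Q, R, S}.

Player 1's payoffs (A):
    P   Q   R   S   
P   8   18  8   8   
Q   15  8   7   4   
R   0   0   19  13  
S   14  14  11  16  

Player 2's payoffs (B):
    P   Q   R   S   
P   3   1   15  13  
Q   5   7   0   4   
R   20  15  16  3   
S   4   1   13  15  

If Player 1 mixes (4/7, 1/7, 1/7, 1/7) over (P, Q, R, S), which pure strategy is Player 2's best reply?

Compute Player 2's expected payoff from each pure strategy against the given mix.
P: (4/7)·3 + (1/7)·5 + (1/7)·20 + (1/7)·4 = 41/7
Q: (4/7)·1 + (1/7)·7 + (1/7)·15 + (1/7)·1 = 27/7
R: (4/7)·15 + (1/7)·0 + (1/7)·16 + (1/7)·13 = 89/7
S: (4/7)·13 + (1/7)·4 + (1/7)·3 + (1/7)·15 = 74/7
Highest expected payoff is 89/7, from R.

R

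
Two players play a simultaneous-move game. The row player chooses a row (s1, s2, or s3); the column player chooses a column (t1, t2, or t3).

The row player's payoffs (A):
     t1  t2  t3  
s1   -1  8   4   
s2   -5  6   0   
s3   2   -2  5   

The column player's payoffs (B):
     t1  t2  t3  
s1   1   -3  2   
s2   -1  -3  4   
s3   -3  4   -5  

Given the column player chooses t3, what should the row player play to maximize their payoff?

s3

With the column player fixed at t3, the row player's payoffs are: s1 → 4, s2 → 0, s3 → 5.
The maximum is 5, achieved by s3.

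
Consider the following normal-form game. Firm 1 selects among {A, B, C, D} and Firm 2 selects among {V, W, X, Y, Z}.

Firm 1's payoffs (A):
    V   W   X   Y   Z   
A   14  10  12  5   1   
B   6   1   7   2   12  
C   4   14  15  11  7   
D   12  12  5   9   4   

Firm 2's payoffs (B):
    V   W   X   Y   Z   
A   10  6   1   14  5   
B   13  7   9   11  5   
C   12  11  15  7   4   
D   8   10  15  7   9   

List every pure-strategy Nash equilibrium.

(C, X)

Check mutual best responses: a cell is a NE iff neither player can gain by unilaterally deviating.
Firm 1's best responses — vs V: A (payoff 14); vs W: C (payoff 14); vs X: C (payoff 15); vs Y: C (payoff 11); vs Z: B (payoff 12).
Firm 2's best responses — vs A: Y (payoff 14); vs B: V (payoff 13); vs C: X (payoff 15); vs D: X (payoff 15).
The only mutual best response is (C, X); neither player gains by switching there.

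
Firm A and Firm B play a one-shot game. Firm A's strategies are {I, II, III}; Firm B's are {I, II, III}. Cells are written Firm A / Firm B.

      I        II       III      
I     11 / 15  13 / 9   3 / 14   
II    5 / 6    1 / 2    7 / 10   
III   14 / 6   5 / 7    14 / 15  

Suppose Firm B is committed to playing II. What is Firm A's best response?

With Firm B fixed at II, Firm A's payoffs are: I → 13, II → 1, III → 5.
The maximum is 13, achieved by I.

I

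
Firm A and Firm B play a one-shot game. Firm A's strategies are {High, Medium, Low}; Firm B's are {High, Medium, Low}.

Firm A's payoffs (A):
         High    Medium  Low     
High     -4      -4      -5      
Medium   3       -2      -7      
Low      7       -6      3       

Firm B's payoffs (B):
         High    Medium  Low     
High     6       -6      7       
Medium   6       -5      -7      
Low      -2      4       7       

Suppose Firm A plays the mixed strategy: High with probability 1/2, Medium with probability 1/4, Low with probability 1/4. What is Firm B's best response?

Firm B's best reply maximizes expected payoff against the mix.
High: (1/2)·6 + (1/4)·6 + (1/4)·(-2) = 4
Medium: (1/2)·(-6) + (1/4)·(-5) + (1/4)·4 = -13/4
Low: (1/2)·7 + (1/4)·(-7) + (1/4)·7 = 7/2
Highest expected payoff is 4, from High.

High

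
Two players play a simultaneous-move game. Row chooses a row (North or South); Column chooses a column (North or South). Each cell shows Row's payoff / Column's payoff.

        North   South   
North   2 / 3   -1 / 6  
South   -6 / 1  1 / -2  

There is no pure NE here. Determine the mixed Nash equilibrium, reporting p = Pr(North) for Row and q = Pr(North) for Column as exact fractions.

p = 1/2, q = 1/5

Each player's mixing probability is pinned down by making the *other* player indifferent.
Column indifferent between North and South: p·3 + (1−p)·1 = p·6 + (1−p)·(-2) ⟹ 1 + 2p = (-2) + 8p ⟹ p = 1/2.
Row indifferent between North and South: q·2 + (1−q)·(-1) = q·(-6) + (1−q)·1 ⟹ (-1) + 3q = 1 + (-7)q ⟹ q = 1/5.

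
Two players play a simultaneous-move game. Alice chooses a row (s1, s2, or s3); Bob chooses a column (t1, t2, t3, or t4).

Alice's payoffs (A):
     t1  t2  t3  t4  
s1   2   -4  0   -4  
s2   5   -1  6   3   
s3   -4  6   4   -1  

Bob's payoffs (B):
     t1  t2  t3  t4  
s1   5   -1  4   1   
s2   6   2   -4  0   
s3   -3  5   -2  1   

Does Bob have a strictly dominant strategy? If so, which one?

Check whether one of Bob's strategies beats all alternatives regardless of what the opponent does.
t1 is not dominant: against s3, t2 gives 5 > -3.
t2 is not dominant: against s1, t1 gives 5 > -1.
t3 is not dominant: against s1, t1 gives 5 > 4.
t4 is not dominant: against s1, t1 gives 5 > 1.
No single strategy is best against every opponent action.

No strictly dominant strategy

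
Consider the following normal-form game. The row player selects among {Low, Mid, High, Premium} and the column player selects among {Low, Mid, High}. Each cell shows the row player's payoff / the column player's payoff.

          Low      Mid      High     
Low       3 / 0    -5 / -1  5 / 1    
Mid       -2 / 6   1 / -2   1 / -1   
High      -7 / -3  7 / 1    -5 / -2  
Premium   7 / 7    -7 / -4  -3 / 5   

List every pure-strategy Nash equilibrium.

A profile is a Nash equilibrium when each player is best-responding to the other.
The row player's best responses — vs Low: Premium (payoff 7); vs Mid: High (payoff 7); vs High: Low (payoff 5).
The column player's best responses — vs Low: High (payoff 1); vs Mid: Low (payoff 6); vs High: Mid (payoff 1); vs Premium: Low (payoff 7).
Mutual best responses occur at (Low, High), (High, Mid), and (Premium, Low); at each, neither player gains by switching.

(Low, High), (High, Mid), and (Premium, Low)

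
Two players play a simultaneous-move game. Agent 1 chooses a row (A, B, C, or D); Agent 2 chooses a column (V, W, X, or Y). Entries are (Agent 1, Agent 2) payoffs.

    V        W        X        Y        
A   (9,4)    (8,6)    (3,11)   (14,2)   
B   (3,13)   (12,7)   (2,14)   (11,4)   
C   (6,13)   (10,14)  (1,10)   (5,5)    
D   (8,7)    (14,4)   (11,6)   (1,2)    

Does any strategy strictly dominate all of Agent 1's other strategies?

No strictly dominant strategy

A strategy is strictly dominant if it gives Agent 1 a strictly higher payoff than every other strategy, against every choice by the opponent.
A is not dominant: against W, B gives 12 > 8.
B is not dominant: against V, A gives 9 > 3.
C is not dominant: against V, A gives 9 > 6.
D is not dominant: against V, A gives 9 > 8.
No single strategy is best against every opponent action.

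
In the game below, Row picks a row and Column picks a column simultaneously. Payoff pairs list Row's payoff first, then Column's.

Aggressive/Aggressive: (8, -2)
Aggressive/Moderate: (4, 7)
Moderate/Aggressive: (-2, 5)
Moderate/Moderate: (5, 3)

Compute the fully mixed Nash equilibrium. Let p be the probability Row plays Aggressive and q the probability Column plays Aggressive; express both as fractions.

p = 2/11, q = 1/11

In a mixed NE each player is indifferent between their pure strategies, so the opponent's mix sets the indifference.
Column indifferent between Aggressive and Moderate: p·(-2) + (1−p)·5 = p·7 + (1−p)·3 ⟹ 5 + (-7)p = 3 + 4p ⟹ p = 2/11.
Row indifferent between Aggressive and Moderate: q·8 + (1−q)·4 = q·(-2) + (1−q)·5 ⟹ 4 + 4q = 5 + (-7)q ⟹ q = 1/11.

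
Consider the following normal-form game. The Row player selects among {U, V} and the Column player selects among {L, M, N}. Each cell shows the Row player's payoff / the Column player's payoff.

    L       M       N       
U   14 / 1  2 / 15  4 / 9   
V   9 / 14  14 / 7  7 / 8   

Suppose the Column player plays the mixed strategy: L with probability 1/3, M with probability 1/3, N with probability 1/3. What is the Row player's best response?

The Row player's best reply maximizes expected payoff against the mix.
U: (1/3)·14 + (1/3)·2 + (1/3)·4 = 20/3
V: (1/3)·9 + (1/3)·14 + (1/3)·7 = 10
Highest expected payoff is 10, from V.

V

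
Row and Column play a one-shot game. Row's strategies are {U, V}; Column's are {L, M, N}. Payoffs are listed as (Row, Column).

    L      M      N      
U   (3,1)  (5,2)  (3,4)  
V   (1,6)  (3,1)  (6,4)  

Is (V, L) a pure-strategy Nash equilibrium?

No

Holding Column at L: Row gets 1 from V but could get 3 by switching to U. Row has a profitable deviation.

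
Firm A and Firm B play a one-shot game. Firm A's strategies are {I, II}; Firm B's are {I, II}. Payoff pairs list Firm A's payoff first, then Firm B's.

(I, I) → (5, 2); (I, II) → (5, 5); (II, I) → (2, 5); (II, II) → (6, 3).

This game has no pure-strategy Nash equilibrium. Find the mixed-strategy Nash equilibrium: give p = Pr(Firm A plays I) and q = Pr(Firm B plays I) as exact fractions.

Each player's mixing probability is pinned down by making the *other* player indifferent.
Firm B indifferent between I and II: p·2 + (1−p)·5 = p·5 + (1−p)·3 ⟹ 5 + (-3)p = 3 + 2p ⟹ p = 2/5.
Firm A indifferent between I and II: q·5 + (1−q)·5 = q·2 + (1−q)·6 ⟹ 5 + 0q = 6 + (-4)q ⟹ q = 1/4.

p = 2/5, q = 1/4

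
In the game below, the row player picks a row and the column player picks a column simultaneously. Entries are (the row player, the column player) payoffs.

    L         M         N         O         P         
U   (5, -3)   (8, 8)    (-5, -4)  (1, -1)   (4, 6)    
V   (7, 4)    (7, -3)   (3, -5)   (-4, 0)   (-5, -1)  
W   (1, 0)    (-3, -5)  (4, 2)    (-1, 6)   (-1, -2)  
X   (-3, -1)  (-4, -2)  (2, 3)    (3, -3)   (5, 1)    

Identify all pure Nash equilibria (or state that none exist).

(U, M) and (V, L)

Find each player's best response to every opponent strategy; NE are the intersections.
The row player's best responses — vs L: V (payoff 7); vs M: U (payoff 8); vs N: W (payoff 4); vs O: X (payoff 3); vs P: X (payoff 5).
The column player's best responses — vs U: M (payoff 8); vs V: L (payoff 4); vs W: O (payoff 6); vs X: N (payoff 3).
Mutual best responses occur at (U, M) and (V, L); at each, neither player gains by switching.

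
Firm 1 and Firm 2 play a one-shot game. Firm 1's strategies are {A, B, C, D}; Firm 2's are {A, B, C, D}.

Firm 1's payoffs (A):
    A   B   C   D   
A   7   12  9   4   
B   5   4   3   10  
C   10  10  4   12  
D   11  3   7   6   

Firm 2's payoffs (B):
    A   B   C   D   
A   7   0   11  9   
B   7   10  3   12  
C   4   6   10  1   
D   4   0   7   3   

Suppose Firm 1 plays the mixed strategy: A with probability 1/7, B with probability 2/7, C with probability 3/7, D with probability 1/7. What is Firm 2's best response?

C

Compute Firm 2's expected payoff from each pure strategy against the given mix.
A: (1/7)·7 + (2/7)·7 + (3/7)·4 + (1/7)·4 = 37/7
B: (1/7)·0 + (2/7)·10 + (3/7)·6 + (1/7)·0 = 38/7
C: (1/7)·11 + (2/7)·3 + (3/7)·10 + (1/7)·7 = 54/7
D: (1/7)·9 + (2/7)·12 + (3/7)·1 + (1/7)·3 = 39/7
Highest expected payoff is 54/7, from C.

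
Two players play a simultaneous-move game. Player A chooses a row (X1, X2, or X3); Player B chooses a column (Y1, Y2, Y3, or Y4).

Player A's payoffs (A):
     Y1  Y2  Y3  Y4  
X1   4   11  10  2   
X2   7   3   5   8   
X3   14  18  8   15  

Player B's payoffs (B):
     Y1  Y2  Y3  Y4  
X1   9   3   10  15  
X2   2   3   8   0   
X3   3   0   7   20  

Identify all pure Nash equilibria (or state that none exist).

(X3, Y4)

Find each player's best response to every opponent strategy; NE are the intersections.
Player A's best responses — vs Y1: X3 (payoff 14); vs Y2: X3 (payoff 18); vs Y3: X1 (payoff 10); vs Y4: X3 (payoff 15).
Player B's best responses — vs X1: Y4 (payoff 15); vs X2: Y3 (payoff 8); vs X3: Y4 (payoff 20).
The only mutual best response is (X3, Y4); neither player gains by switching there.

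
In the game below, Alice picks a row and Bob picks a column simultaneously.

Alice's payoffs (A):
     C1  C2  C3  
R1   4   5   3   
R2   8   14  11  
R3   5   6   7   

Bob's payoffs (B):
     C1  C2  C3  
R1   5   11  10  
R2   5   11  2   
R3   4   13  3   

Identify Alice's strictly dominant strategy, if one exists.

R2

Check whether one of Alice's strategies beats all alternatives regardless of what the opponent does.
R2 strictly dominates: vs C1: 8 > each of {4, 5}; vs C2: 14 > each of {5, 6}; vs C3: 11 > each of {3, 7}.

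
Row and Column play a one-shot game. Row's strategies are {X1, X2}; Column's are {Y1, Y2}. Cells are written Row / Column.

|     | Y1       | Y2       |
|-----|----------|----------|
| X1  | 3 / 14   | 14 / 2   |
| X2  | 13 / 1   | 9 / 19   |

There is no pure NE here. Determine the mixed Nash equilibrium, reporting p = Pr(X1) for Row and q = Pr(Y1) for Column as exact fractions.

In a mixed NE each player is indifferent between their pure strategies, so the opponent's mix sets the indifference.
Column indifferent between Y1 and Y2: p·14 + (1−p)·1 = p·2 + (1−p)·19 ⟹ 1 + 13p = 19 + (-17)p ⟹ p = 3/5.
Row indifferent between X1 and X2: q·3 + (1−q)·14 = q·13 + (1−q)·9 ⟹ 14 + (-11)q = 9 + 4q ⟹ q = 1/3.

p = 3/5, q = 1/3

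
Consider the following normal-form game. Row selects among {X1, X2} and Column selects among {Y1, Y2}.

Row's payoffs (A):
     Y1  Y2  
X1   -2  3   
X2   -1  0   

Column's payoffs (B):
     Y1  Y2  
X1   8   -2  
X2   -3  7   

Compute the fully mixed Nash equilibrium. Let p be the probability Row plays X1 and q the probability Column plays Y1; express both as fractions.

Each player's mixing probability is pinned down by making the *other* player indifferent.
Column indifferent between Y1 and Y2: p·8 + (1−p)·(-3) = p·(-2) + (1−p)·7 ⟹ (-3) + 11p = 7 + (-9)p ⟹ p = 1/2.
Row indifferent between X1 and X2: q·(-2) + (1−q)·3 = q·(-1) + (1−q)·0 ⟹ 3 + (-5)q = 0 + (-1)q ⟹ q = 3/4.

p = 1/2, q = 3/4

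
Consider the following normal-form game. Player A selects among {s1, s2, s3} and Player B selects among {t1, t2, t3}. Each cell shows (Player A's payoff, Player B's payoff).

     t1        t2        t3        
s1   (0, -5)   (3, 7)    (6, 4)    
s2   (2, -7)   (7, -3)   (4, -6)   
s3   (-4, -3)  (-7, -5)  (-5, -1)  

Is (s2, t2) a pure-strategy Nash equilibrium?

Yes

Holding Player B at t2: Player A gets 7 from s2, versus 3 from s1, -7 from s3. No profitable deviation for Player A.
Holding Player A at s2: Player B gets -3 from t2, versus -7 from t1, -6 from t3. No profitable deviation for Player B either.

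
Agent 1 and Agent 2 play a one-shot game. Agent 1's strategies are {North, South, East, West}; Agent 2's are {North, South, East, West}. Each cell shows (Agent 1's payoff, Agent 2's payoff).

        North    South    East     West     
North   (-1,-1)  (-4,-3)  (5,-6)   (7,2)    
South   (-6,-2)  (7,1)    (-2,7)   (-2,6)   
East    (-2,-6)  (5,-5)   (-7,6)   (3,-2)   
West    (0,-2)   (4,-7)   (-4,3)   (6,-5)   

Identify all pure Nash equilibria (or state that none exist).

Check mutual best responses: a cell is a NE iff neither player can gain by unilaterally deviating.
Agent 1's best responses — vs North: West (payoff 0); vs South: South (payoff 7); vs East: North (payoff 5); vs West: North (payoff 7).
Agent 2's best responses — vs North: West (payoff 2); vs South: East (payoff 7); vs East: East (payoff 6); vs West: East (payoff 3).
The only mutual best response is (North, West); neither player gains by switching there.

(North, West)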